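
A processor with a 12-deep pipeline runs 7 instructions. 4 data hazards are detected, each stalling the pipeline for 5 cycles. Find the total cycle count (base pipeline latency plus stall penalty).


Base cycles = 12 + 7 - 1 = 18
Total stalls = 4 * 5 = 20
Total = 18 + 20 = 38

38


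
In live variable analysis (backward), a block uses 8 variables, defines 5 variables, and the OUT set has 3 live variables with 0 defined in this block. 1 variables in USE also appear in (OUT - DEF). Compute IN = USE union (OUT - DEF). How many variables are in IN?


OUT - DEF: 3 - 0 = 3
|IN| = |USE| + |OUT - DEF| - |USE ∩ (OUT - DEF)| = 8 + 3 - 1 = 10

10


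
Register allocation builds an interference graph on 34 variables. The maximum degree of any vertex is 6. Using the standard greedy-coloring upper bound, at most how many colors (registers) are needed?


Greedy coloring never needs more than (max_degree + 1) colors: when coloring a vertex, at most max_degree neighbors are already colored.
Upper bound = 6 + 1 = 7

7


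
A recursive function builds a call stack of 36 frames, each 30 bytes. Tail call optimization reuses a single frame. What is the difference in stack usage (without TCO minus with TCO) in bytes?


Without TCO: 36 * 30 = 1080 bytes
With TCO: reuse 1 frame = 30 bytes
Savings = 1080 - 30 = 1050

1050


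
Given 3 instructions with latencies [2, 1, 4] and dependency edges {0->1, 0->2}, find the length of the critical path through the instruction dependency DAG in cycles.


Compute longest path through dependency graph: dist(Ik) = max over predecessors of dist + latency(Ik).
dist(I0) = latency 2 = 2
dist(I1) = dist(I0) + 1 = 2 + 1 = 3
dist(I2) = dist(I0) + 4 = 2 + 4 = 6
Critical path = max dist = 6

6


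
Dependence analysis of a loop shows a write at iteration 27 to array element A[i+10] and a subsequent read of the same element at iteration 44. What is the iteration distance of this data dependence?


Distance = read iteration - write iteration
= 44 - 27 = 17

17


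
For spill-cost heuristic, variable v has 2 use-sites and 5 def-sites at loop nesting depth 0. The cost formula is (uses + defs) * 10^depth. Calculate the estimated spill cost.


uses + defs = 2 + 5 = 7
10^0 = 1
Spill cost = 7 * 1 = 7

7


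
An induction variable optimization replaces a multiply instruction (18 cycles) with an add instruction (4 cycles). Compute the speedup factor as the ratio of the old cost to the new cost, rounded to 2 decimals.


Ratio = mult_cost / add_cost = 18 / 4 = 4.5

4.5


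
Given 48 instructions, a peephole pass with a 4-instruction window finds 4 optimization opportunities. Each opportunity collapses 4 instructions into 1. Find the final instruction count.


Each match removes 3 instructions.
Total removed = 4 * 3 = 12
Remaining = 48 - 12 = 36

36


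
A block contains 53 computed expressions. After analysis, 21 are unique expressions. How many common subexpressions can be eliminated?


CSE count = total expressions - unique expressions
= 53 - 21 = 32

32


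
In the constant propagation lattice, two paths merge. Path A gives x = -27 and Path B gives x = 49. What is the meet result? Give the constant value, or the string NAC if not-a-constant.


Meet operation: if both paths give the same constant, result is that constant; if they differ, result is NAC (not-a-constant).
Path A: -27, Path B: 49 -> differ
Result: not-a-constant -> NAC

NAC


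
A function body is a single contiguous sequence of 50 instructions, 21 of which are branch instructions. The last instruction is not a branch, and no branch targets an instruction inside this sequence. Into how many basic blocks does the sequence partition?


With no in-sequence branch targets, the leaders are the first instruction plus the instruction after each branch.
Number of basic blocks = branches + 1
= 21 + 1 = 22

22


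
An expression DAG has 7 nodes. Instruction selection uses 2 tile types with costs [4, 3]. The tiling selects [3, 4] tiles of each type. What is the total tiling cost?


Total cost = sum(count_i * cost_i)
= 3*4 + 4*3
= 24

24


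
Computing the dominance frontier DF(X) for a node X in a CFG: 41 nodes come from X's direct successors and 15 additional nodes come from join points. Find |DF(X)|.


DF(X) = direct successor contributions + join point contributions
= 41 + 15 = 56

56


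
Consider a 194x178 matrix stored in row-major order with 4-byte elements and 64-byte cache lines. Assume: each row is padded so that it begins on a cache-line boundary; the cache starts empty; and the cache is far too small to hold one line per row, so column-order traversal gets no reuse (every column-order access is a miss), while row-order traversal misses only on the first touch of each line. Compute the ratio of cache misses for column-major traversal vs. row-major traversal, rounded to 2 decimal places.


Each row occupies 178 * 4 = 712 bytes and starts on a line boundary, so it spans ceil(712 / 64) = 12 cache lines.
Row-major traversal misses (one per line touched): 194 * ceil(178 * 4 / 64) = 2328
Column-major traversal misses (no reuse, every access misses): 194 * 178 = 34532
Ratio = 34532 / 2328 = 14.83

14.83


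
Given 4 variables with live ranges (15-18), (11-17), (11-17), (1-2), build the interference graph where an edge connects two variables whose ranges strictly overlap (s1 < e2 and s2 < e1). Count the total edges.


Check all pairs for overlapping intervals.
Two intervals (s1,e1) and (s2,e2) overlap if s1 < e2 and s2 < e1.
v0 (15-18) vs v1..v3: overlaps v1, v2 -> 2
v1 (11-17) vs v2..v3: overlaps v2 -> 1
v2 (11-17) vs v3: overlaps none -> 0
Total overlapping pairs = 2 + 1 + 0 = 3

3


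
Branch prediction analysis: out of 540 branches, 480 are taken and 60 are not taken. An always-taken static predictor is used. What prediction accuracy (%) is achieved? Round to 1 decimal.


Predictor: always-taken
Correct predictions = 480
Accuracy = 480 / 540 * 100 = 88.9%

88.9


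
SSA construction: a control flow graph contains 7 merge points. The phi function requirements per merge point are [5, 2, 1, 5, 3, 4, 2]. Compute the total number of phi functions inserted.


Total phi functions = sum of phi functions at each join node
= 5 + 2 + 1 + 5 + 3 + 4 + 2 = 22

22


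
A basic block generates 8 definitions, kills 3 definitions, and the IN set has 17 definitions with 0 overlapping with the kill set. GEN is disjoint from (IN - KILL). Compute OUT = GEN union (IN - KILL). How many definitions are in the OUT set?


IN - KILL: 17 - 0 = 17 surviving definitions
OUT = GEN + surviving = 8 + 17 = 25

25


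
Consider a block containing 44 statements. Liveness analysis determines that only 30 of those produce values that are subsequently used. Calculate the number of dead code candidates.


Dead code = total statements - live definitions
= 44 - 30 = 14

14


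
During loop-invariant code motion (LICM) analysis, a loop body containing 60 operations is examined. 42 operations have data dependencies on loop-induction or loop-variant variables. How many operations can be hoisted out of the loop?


Invariant candidates = total - loop-dependent
= 60 - 42 = 18

18


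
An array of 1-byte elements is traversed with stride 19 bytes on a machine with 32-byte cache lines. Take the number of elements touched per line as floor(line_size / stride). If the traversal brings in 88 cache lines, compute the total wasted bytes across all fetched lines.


Elements per line = floor(32 / 19) = 1
Bytes used per line = 1 * 1 = 1
Wasted per line = 32 - 1 = 31
Total wasted = 31 * 88 = 2728

2728


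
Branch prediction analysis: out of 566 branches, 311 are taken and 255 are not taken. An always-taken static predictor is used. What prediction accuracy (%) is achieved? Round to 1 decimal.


Predictor: always-taken
Correct predictions = 311
Accuracy = 311 / 566 * 100 = 54.9%

54.9


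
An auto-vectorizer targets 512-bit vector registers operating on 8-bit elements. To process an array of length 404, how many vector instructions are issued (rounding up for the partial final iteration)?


Width = 512 / 8 = 64 elements per vector op
Iterations = ceil(404 / 64) = 7

7


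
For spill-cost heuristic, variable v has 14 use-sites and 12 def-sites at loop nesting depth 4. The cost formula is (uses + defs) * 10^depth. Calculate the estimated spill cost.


uses + defs = 14 + 12 = 26
10^4 = 10000
Spill cost = 26 * 10000 = 260000

260000


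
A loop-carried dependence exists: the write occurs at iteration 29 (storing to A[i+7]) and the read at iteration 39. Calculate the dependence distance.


Distance = read iteration - write iteration
= 39 - 29 = 10

10


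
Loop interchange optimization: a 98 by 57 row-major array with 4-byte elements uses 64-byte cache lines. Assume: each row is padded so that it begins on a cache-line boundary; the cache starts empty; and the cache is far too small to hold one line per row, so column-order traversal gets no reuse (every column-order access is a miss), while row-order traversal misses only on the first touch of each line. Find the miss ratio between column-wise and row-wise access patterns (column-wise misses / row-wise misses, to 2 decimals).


Each row occupies 57 * 4 = 228 bytes and starts on a line boundary, so it spans ceil(228 / 64) = 4 cache lines.
Row-major traversal misses (one per line touched): 98 * ceil(57 * 4 / 64) = 392
Column-major traversal misses (no reuse, every access misses): 98 * 57 = 5586
Ratio = 5586 / 392 = 14.25

14.25


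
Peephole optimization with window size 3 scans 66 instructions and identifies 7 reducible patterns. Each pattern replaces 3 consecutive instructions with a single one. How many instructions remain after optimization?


Each match removes 2 instructions.
Total removed = 7 * 2 = 14
Remaining = 66 - 14 = 52

52


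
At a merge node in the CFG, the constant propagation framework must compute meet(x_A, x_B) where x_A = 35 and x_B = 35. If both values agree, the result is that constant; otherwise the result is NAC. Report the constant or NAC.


Meet operation: if both paths give the same constant, result is that constant; if they differ, result is NAC (not-a-constant).
Path A: 35, Path B: 35 -> equal
Result: constant -> 35

35


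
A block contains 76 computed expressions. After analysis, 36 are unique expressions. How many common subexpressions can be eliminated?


CSE count = total expressions - unique expressions
= 76 - 36 = 40

40


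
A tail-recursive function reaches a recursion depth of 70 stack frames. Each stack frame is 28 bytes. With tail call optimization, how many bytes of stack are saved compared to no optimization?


Without TCO: 70 * 28 = 1960 bytes
With TCO: reuse 1 frame = 28 bytes
Savings = 1960 - 28 = 1932

1932


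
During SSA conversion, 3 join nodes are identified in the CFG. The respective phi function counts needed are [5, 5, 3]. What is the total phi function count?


Total phi functions = sum of phi functions at each join node
= 5 + 5 + 3 = 13

13


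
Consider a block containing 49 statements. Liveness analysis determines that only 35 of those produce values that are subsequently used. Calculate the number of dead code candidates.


Dead code = total statements - live definitions
= 49 - 35 = 14

14


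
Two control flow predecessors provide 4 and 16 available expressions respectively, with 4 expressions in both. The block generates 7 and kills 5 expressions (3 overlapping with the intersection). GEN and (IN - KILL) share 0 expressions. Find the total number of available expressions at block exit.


IN = intersection of predecessors = 4
IN - KILL = 4 - 3 = 1
|OUT| = |GEN| + |IN - KILL| - |GEN ∩ (IN - KILL)| = 7 + 1 - 0 = 8

8


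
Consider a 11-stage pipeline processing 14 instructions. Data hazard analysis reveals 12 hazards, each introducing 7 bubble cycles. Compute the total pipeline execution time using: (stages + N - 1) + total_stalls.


Base cycles = 11 + 14 - 1 = 24
Total stalls = 12 * 7 = 84
Total = 24 + 84 = 108

108


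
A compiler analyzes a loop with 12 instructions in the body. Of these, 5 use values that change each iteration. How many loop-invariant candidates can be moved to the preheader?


Invariant candidates = total - loop-dependent
= 12 - 5 = 7

7


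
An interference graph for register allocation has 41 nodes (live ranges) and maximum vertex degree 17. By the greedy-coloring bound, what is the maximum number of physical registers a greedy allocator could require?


Greedy coloring never needs more than (max_degree + 1) colors: when coloring a vertex, at most max_degree neighbors are already colored.
Upper bound = 17 + 1 = 18

18


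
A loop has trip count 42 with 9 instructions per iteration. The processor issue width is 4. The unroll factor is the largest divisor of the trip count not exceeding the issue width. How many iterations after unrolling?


Largest divisor of 42 <= 4 is 3
New iterations = 42 / 3 = 14

14


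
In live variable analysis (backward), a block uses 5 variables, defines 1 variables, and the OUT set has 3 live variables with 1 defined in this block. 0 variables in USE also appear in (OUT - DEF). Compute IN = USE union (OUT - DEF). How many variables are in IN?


OUT - DEF: 3 - 1 = 2
|IN| = |USE| + |OUT - DEF| - |USE ∩ (OUT - DEF)| = 5 + 2 - 0 = 7

7


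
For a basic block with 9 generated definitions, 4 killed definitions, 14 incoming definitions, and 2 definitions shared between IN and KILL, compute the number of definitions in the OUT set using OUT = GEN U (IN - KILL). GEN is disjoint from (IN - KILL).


IN - KILL: 14 - 2 = 12 surviving definitions
OUT = GEN + surviving = 9 + 12 = 21

21


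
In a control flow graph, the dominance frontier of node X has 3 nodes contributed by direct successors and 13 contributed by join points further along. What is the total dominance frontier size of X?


DF(X) = direct successor contributions + join point contributions
= 3 + 13 = 16

16


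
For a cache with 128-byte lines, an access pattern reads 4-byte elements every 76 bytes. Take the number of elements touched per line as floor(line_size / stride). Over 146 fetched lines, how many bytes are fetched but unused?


Elements per line = floor(128 / 76) = 1
Bytes used per line = 1 * 4 = 4
Wasted per line = 128 - 4 = 124
Total wasted = 124 * 146 = 18104

18104


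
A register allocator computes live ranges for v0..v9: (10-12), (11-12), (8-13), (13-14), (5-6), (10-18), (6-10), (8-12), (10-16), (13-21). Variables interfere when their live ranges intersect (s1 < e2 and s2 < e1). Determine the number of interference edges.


Check all pairs for overlapping intervals.
Two intervals (s1,e1) and (s2,e2) overlap if s1 < e2 and s2 < e1.
v0 (10-12) vs v1..v9: overlaps v1, v2, v5, v7, v8 -> 5
v1 (11-12) vs v2..v9: overlaps v2, v5, v7, v8 -> 4
v2 (8-13) vs v3..v9: overlaps v5, v6, v7, v8 -> 4
v3 (13-14) vs v4..v9: overlaps v5, v8, v9 -> 3
v4 (5-6) vs v5..v9: overlaps none -> 0
v5 (10-18) vs v6..v9: overlaps v7, v8, v9 -> 3
v6 (6-10) vs v7..v9: overlaps v7 -> 1
v7 (8-12) vs v8..v9: overlaps v8 -> 1
v8 (10-16) vs v9: overlaps v9 -> 1
Total overlapping pairs = 5 + 4 + 4 + 3 + 0 + 3 + 1 + 1 + 1 = 22

22


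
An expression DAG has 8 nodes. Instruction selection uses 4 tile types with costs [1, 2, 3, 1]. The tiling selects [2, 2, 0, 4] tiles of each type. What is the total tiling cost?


Total cost = sum(count_i * cost_i)
= 2*1 + 2*2 + 0*3 + 4*1
= 10

10


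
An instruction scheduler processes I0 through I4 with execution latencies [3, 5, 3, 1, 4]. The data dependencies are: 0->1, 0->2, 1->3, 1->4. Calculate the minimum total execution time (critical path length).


Compute longest path through dependency graph: dist(Ik) = max over predecessors of dist + latency(Ik).
dist(I0) = latency 3 = 3
dist(I1) = dist(I0) + 5 = 3 + 5 = 8
dist(I2) = dist(I0) + 3 = 3 + 3 = 6
dist(I3) = dist(I1) + 1 = 8 + 1 = 9
dist(I4) = dist(I1) + 4 = 8 + 4 = 12
Critical path = max dist = 12

12


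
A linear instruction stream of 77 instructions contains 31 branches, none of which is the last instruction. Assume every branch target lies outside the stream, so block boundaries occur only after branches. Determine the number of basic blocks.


With no in-sequence branch targets, the leaders are the first instruction plus the instruction after each branch.
Number of basic blocks = branches + 1
= 31 + 1 = 32

32


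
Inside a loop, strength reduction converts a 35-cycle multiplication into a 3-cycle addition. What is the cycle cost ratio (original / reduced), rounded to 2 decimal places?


Ratio = mult_cost / add_cost = 35 / 3 = 11.67

11.67


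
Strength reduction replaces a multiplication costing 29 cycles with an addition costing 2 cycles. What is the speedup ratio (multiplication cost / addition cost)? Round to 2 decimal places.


Ratio = mult_cost / add_cost = 29 / 2 = 14.5

14.5


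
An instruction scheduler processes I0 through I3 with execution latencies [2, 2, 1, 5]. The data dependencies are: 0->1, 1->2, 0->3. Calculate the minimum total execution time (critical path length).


Compute longest path through dependency graph: dist(Ik) = max over predecessors of dist + latency(Ik).
dist(I0) = latency 2 = 2
dist(I1) = dist(I0) + 2 = 2 + 2 = 4
dist(I2) = dist(I1) + 1 = 4 + 1 = 5
dist(I3) = dist(I0) + 5 = 2 + 5 = 7
Critical path = max dist = 7

7


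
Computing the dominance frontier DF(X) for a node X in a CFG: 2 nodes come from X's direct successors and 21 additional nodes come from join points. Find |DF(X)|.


DF(X) = direct successor contributions + join point contributions
= 2 + 21 = 23

23


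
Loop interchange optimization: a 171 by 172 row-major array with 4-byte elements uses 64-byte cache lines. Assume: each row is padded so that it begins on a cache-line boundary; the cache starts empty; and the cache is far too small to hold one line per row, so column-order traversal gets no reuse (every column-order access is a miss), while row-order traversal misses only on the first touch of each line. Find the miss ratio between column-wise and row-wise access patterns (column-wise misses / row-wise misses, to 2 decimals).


Each row occupies 172 * 4 = 688 bytes and starts on a line boundary, so it spans ceil(688 / 64) = 11 cache lines.
Row-major traversal misses (one per line touched): 171 * ceil(172 * 4 / 64) = 1881
Column-major traversal misses (no reuse, every access misses): 171 * 172 = 29412
Ratio = 29412 / 1881 = 15.64

15.64


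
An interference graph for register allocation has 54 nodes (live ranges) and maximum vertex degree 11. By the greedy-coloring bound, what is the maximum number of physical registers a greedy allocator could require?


Greedy coloring never needs more than (max_degree + 1) colors: when coloring a vertex, at most max_degree neighbors are already colored.
Upper bound = 11 + 1 = 12

12


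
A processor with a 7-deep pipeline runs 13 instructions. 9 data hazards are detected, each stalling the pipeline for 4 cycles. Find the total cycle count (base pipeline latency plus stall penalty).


Base cycles = 7 + 13 - 1 = 19
Total stalls = 9 * 4 = 36
Total = 19 + 36 = 55

55


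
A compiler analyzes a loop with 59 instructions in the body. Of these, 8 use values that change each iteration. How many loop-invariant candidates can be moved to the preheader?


Invariant candidates = total - loop-dependent
= 59 - 8 = 51

51


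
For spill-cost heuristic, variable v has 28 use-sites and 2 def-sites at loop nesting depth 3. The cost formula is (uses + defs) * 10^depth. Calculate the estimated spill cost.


uses + defs = 28 + 2 = 30
10^3 = 1000
Spill cost = 30 * 1000 = 30000

30000


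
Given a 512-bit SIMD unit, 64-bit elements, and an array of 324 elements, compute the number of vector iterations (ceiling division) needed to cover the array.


Width = 512 / 64 = 8 elements per vector op
Iterations = ceil(324 / 8) = 41

41


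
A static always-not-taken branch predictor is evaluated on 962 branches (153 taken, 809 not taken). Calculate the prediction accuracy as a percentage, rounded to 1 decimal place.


Predictor: always-not-taken
Correct predictions = 809
Accuracy = 809 / 962 * 100 = 84.1%

84.1


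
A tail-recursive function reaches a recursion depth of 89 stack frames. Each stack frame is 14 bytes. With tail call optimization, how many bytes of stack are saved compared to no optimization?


Without TCO: 89 * 14 = 1246 bytes
With TCO: reuse 1 frame = 14 bytes
Savings = 1246 - 14 = 1232

1232


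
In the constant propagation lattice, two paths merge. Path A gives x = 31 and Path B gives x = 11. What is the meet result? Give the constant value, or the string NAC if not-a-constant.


Meet operation: if both paths give the same constant, result is that constant; if they differ, result is NAC (not-a-constant).
Path A: 31, Path B: 11 -> differ
Result: not-a-constant -> NAC

NAC


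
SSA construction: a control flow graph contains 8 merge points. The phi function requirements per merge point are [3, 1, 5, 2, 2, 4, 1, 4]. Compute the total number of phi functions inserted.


Total phi functions = sum of phi functions at each join node
= 3 + 1 + 5 + 2 + 2 + 4 + 1 + 4 = 22

22


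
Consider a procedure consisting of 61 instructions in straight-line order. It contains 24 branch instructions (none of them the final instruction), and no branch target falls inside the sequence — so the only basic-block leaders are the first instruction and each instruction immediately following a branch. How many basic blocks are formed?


With no in-sequence branch targets, the leaders are the first instruction plus the instruction after each branch.
Number of basic blocks = branches + 1
= 24 + 1 = 25

25


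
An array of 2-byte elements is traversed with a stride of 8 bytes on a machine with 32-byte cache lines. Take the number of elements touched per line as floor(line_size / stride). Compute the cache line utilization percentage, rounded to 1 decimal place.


Elements per cache line = floor(32 / 8) = 4
Bytes used = 4 * 2 = 8
Utilization = 8 / 32 * 100 = 25.0%

25.0


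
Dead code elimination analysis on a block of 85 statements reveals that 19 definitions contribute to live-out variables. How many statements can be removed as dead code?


Dead code = total statements - live definitions
= 85 - 19 = 66

66


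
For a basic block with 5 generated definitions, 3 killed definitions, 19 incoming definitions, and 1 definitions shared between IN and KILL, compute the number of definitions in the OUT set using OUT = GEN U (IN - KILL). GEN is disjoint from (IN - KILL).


IN - KILL: 19 - 1 = 18 surviving definitions
OUT = GEN + surviving = 5 + 18 = 23

23


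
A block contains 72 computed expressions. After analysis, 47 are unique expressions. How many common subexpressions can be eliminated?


CSE count = total expressions - unique expressions
= 72 - 47 = 25

25


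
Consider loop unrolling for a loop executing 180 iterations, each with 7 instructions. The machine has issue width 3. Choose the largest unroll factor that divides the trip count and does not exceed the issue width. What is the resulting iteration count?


Largest divisor of 180 <= 3 is 3
New iterations = 180 / 3 = 60

60


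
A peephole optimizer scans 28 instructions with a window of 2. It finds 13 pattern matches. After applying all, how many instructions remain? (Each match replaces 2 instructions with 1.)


Each match removes 1 instructions.
Total removed = 13 * 1 = 13
Remaining = 28 - 13 = 15

15


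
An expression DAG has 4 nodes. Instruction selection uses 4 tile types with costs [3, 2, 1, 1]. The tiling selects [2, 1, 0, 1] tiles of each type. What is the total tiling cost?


Total cost = sum(count_i * cost_i)
= 2*3 + 1*2 + 0*1 + 1*1
= 9

9


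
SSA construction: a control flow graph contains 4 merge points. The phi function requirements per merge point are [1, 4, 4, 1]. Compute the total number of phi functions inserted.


Total phi functions = sum of phi functions at each join node
= 1 + 4 + 4 + 1 = 10

10


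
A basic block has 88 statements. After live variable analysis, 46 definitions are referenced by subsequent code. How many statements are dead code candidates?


Dead code = total statements - live definitions
= 88 - 46 = 42

42


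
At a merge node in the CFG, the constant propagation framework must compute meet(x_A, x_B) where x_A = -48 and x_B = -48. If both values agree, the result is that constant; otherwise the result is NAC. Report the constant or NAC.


Meet operation: if both paths give the same constant, result is that constant; if they differ, result is NAC (not-a-constant).
Path A: -48, Path B: -48 -> equal
Result: constant -> -48

-48


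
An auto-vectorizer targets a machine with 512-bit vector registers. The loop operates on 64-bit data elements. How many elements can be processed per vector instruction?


Width = SIMD bits / data type bits
= 512 / 64 = 8

8


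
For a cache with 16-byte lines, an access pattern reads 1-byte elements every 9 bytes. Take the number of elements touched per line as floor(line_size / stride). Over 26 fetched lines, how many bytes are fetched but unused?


Elements per line = floor(16 / 9) = 1
Bytes used per line = 1 * 1 = 1
Wasted per line = 16 - 1 = 15
Total wasted = 15 * 26 = 390

390


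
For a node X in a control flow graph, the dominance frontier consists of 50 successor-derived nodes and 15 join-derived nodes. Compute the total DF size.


DF(X) = direct successor contributions + join point contributions
= 50 + 15 = 65

65


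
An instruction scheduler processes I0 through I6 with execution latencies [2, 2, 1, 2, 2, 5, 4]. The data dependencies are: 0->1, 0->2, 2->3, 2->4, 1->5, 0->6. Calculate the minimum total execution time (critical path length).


Compute longest path through dependency graph: dist(Ik) = max over predecessors of dist + latency(Ik).
dist(I0) = latency 2 = 2
dist(I1) = dist(I0) + 2 = 2 + 2 = 4
dist(I2) = dist(I0) + 1 = 2 + 1 = 3
dist(I3) = dist(I2) + 2 = 3 + 2 = 5
dist(I4) = dist(I2) + 2 = 3 + 2 = 5
dist(I5) = dist(I1) + 5 = 4 + 5 = 9
dist(I6) = dist(I0) + 4 = 2 + 4 = 6
Critical path = max dist = 9

9


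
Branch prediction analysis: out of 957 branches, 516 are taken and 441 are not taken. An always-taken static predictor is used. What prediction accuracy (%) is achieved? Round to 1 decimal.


Predictor: always-taken
Correct predictions = 516
Accuracy = 516 / 957 * 100 = 53.9%

53.9


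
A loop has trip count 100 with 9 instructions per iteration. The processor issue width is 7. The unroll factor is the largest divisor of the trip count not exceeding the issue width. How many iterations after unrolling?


Largest divisor of 100 <= 7 is 5
New iterations = 100 / 5 = 20

20


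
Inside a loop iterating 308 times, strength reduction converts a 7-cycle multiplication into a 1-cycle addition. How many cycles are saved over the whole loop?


Per-iteration saving = 7 - 1 = 6
Total saved = 308 * 6 = 1848

1848


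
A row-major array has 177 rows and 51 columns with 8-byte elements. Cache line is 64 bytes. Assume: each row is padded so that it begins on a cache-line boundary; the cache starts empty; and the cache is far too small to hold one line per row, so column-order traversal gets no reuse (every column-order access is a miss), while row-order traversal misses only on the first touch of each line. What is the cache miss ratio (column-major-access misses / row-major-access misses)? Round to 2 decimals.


Each row occupies 51 * 8 = 408 bytes and starts on a line boundary, so it spans ceil(408 / 64) = 7 cache lines.
Row-major traversal misses (one per line touched): 177 * ceil(51 * 8 / 64) = 1239
Column-major traversal misses (no reuse, every access misses): 177 * 51 = 9027
Ratio = 9027 / 1239 = 7.29

7.29


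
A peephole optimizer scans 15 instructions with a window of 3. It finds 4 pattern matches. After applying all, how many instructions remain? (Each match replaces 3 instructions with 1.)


Each match removes 2 instructions.
Total removed = 4 * 2 = 8
Remaining = 15 - 8 = 7

7


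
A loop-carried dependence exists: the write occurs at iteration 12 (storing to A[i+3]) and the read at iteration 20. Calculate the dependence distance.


Distance = read iteration - write iteration
= 20 - 12 = 8

8


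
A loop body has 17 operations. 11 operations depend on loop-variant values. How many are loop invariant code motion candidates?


Invariant candidates = total - loop-dependent
= 17 - 11 = 6

6


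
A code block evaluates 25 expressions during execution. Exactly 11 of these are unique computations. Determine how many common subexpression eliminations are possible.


CSE count = total expressions - unique expressions
= 25 - 11 = 14

14


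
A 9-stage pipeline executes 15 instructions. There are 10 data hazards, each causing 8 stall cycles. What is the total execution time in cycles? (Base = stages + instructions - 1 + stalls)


Base cycles = 9 + 15 - 1 = 23
Total stalls = 10 * 8 = 80
Total = 23 + 80 = 103

103


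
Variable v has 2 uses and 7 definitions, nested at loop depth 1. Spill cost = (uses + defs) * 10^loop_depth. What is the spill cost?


uses + defs = 2 + 7 = 9
10^1 = 10
Spill cost = 9 * 10 = 90

90


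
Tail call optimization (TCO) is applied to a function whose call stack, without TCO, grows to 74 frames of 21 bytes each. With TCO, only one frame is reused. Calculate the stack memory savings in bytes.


Without TCO: 74 * 21 = 1554 bytes
With TCO: reuse 1 frame = 21 bytes
Savings = 1554 - 21 = 1533

1533


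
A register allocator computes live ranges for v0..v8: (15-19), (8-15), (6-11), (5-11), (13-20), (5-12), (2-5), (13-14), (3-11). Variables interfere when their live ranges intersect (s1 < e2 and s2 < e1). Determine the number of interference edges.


Check all pairs for overlapping intervals.
Two intervals (s1,e1) and (s2,e2) overlap if s1 < e2 and s2 < e1.
v0 (15-19) vs v1..v8: overlaps v4 -> 1
v1 (8-15) vs v2..v8: overlaps v2, v3, v4, v5, v7, v8 -> 6
v2 (6-11) vs v3..v8: overlaps v3, v5, v8 -> 3
v3 (5-11) vs v4..v8: overlaps v5, v8 -> 2
v4 (13-20) vs v5..v8: overlaps v7 -> 1
v5 (5-12) vs v6..v8: overlaps v8 -> 1
v6 (2-5) vs v7..v8: overlaps v8 -> 1
v7 (13-14) vs v8: overlaps none -> 0
Total overlapping pairs = 1 + 6 + 3 + 2 + 1 + 1 + 1 + 0 = 15

15


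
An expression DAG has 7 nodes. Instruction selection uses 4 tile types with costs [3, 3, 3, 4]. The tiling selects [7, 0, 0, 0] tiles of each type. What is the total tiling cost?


Total cost = sum(count_i * cost_i)
= 7*3 + 0*3 + 0*3 + 0*4
= 21

21


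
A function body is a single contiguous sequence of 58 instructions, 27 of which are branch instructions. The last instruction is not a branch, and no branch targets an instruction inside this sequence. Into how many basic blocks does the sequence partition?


With no in-sequence branch targets, the leaders are the first instruction plus the instruction after each branch.
Number of basic blocks = branches + 1
= 27 + 1 = 28

28


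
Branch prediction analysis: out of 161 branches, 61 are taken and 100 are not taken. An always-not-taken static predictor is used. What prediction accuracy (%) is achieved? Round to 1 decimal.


Predictor: always-not-taken
Correct predictions = 100
Accuracy = 100 / 161 * 100 = 62.1%

62.1


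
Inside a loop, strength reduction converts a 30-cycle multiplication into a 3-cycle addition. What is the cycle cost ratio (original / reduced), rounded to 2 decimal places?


Ratio = mult_cost / add_cost = 30 / 3 = 10.0

10.0


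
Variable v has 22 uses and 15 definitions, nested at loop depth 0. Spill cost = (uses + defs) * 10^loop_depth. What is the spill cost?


uses + defs = 22 + 15 = 37
10^0 = 1
Spill cost = 37 * 1 = 37

37


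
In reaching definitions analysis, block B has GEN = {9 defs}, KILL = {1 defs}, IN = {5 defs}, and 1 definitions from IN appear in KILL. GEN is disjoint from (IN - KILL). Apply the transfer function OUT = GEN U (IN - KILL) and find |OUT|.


IN - KILL: 5 - 1 = 4 surviving definitions
OUT = GEN + surviving = 9 + 4 = 13

13


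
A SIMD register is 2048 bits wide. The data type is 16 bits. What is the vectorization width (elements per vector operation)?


Width = SIMD bits / data type bits
= 2048 / 16 = 128

128


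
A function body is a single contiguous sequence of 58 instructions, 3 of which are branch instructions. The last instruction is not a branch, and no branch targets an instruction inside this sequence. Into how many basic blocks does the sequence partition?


With no in-sequence branch targets, the leaders are the first instruction plus the instruction after each branch.
Number of basic blocks = branches + 1
= 3 + 1 = 4

4


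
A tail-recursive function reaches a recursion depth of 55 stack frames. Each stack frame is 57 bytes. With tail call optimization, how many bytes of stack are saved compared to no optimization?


Without TCO: 55 * 57 = 3135 bytes
With TCO: reuse 1 frame = 57 bytes
Savings = 3135 - 57 = 3078

3078


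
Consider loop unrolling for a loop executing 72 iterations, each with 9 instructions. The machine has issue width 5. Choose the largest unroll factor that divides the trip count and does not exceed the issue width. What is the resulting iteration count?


Largest divisor of 72 <= 5 is 4
New iterations = 72 / 4 = 18

18


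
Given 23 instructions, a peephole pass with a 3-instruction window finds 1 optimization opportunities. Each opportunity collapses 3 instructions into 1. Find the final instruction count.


Each match removes 2 instructions.
Total removed = 1 * 2 = 2
Remaining = 23 - 2 = 21

21


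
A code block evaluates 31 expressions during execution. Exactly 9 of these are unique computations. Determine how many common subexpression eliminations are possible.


CSE count = total expressions - unique expressions
= 31 - 9 = 22

22


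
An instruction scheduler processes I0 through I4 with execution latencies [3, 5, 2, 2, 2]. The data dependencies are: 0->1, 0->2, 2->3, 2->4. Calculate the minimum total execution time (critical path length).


Compute longest path through dependency graph: dist(Ik) = max over predecessors of dist + latency(Ik).
dist(I0) = latency 3 = 3
dist(I1) = dist(I0) + 5 = 3 + 5 = 8
dist(I2) = dist(I0) + 2 = 3 + 2 = 5
dist(I3) = dist(I2) + 2 = 5 + 2 = 7
dist(I4) = dist(I2) + 2 = 5 + 2 = 7
Critical path = max dist = 8

8


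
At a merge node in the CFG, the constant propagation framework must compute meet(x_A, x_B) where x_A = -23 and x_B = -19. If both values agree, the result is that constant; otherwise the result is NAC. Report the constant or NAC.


Meet operation: if both paths give the same constant, result is that constant; if they differ, result is NAC (not-a-constant).
Path A: -23, Path B: -19 -> differ
Result: not-a-constant -> NAC

NAC


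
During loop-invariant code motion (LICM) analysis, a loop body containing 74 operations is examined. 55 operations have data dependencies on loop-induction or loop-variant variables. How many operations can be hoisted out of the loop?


Invariant candidates = total - loop-dependent
= 74 - 55 = 19

19


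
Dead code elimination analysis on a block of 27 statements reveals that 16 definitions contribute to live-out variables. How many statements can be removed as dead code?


Dead code = total statements - live definitions
= 27 - 16 = 11

11


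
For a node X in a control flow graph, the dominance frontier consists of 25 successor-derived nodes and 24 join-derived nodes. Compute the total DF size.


DF(X) = direct successor contributions + join point contributions
= 25 + 24 = 49

49


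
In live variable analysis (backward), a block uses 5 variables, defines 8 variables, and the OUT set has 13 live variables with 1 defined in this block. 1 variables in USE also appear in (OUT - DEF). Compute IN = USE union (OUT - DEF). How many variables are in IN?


OUT - DEF: 13 - 1 = 12
|IN| = |USE| + |OUT - DEF| - |USE ∩ (OUT - DEF)| = 5 + 12 - 1 = 16

16


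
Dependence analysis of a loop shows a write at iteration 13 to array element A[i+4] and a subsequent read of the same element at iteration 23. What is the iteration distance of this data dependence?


Distance = read iteration - write iteration
= 23 - 13 = 10

10


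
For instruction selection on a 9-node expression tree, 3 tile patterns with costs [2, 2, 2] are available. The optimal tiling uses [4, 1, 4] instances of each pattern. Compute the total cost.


Total cost = sum(count_i * cost_i)
= 4*2 + 1*2 + 4*2
= 18

18


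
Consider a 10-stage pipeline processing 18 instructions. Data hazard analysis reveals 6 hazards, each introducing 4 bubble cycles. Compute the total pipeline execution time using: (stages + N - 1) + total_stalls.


Base cycles = 10 + 18 - 1 = 27
Total stalls = 6 * 4 = 24
Total = 27 + 24 = 51

51


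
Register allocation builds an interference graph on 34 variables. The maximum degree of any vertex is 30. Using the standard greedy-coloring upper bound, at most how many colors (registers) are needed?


Greedy coloring never needs more than (max_degree + 1) colors: when coloring a vertex, at most max_degree neighbors are already colored.
Upper bound = 30 + 1 = 31

31


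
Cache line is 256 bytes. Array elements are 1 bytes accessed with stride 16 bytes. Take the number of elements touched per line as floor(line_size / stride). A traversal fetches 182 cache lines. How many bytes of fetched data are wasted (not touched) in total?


Elements per line = floor(256 / 16) = 16
Bytes used per line = 16 * 1 = 16
Wasted per line = 256 - 16 = 240
Total wasted = 240 * 182 = 43680

43680


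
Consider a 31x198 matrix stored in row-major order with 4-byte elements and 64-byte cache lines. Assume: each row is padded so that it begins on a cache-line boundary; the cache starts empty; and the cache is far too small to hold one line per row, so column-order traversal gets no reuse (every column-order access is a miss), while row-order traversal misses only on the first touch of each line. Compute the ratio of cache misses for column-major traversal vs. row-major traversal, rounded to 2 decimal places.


Each row occupies 198 * 4 = 792 bytes and starts on a line boundary, so it spans ceil(792 / 64) = 13 cache lines.
Row-major traversal misses (one per line touched): 31 * ceil(198 * 4 / 64) = 403
Column-major traversal misses (no reuse, every access misses): 31 * 198 = 6138
Ratio = 6138 / 403 = 15.23

15.23


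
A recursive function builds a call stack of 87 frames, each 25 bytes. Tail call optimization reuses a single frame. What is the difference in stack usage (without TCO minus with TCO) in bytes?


Without TCO: 87 * 25 = 2175 bytes
With TCO: reuse 1 frame = 25 bytes
Savings = 2175 - 25 = 2150

2150


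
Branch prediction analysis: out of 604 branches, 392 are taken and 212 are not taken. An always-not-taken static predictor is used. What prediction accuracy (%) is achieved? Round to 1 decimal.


Predictor: always-not-taken
Correct predictions = 212
Accuracy = 212 / 604 * 100 = 35.1%

35.1


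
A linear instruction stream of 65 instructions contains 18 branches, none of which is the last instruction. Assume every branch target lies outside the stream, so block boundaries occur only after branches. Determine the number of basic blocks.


With no in-sequence branch targets, the leaders are the first instruction plus the instruction after each branch.
Number of basic blocks = branches + 1
= 18 + 1 = 19

19


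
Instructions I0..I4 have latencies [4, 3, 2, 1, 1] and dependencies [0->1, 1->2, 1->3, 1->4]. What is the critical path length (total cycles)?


Compute longest path through dependency graph: dist(Ik) = max over predecessors of dist + latency(Ik).
dist(I0) = latency 4 = 4
dist(I1) = dist(I0) + 3 = 4 + 3 = 7
dist(I2) = dist(I1) + 2 = 7 + 2 = 9
dist(I3) = dist(I1) + 1 = 7 + 1 = 8
dist(I4) = dist(I1) + 1 = 7 + 1 = 8
Critical path = max dist = 9

9
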